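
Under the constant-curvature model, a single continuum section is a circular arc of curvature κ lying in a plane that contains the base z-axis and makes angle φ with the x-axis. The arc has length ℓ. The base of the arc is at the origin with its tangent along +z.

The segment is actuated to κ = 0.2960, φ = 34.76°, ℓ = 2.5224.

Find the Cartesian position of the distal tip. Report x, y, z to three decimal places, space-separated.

0.738 0.512 2.294

θ = κ·ℓ = 0.2960 × 2.5224 = 0.74663 rad
ρ = (1 − cos θ)/κ = (1 − 0.73398)/0.2960 = 0.89871
z = sin θ / κ = 0.67917/0.2960 = 2.29449
x = ρ cos φ = 0.89871 × cos(34.76°) = 0.73833
y = ρ sin φ = 0.89871 × sin(34.76°) = 0.51239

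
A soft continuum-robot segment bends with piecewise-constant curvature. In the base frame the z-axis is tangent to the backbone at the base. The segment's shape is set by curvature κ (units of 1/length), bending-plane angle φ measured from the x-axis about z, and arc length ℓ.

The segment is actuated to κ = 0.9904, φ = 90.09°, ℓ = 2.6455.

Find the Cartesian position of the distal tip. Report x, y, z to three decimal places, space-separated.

-0.003 1.885 0.503

θ = κ·ℓ = 0.9904 × 2.6455 = 2.62010 rad
ρ = (1 − cos θ)/κ = (1 − -0.86708)/0.9904 = 1.88518
z = sin θ / κ = 0.49817/0.9904 = 0.50300
x = ρ cos φ = 1.88518 × cos(90.09°) = -0.00296
y = ρ sin φ = 1.88518 × sin(90.09°) = 1.88517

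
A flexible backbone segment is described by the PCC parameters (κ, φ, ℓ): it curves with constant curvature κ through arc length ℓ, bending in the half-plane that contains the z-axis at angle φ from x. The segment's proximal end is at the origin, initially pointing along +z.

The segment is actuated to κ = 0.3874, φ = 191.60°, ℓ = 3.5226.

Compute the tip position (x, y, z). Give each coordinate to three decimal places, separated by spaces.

-2.011 -0.413 2.527

θ = κ·ℓ = 0.3874 × 3.5226 = 1.36466 rad
ρ = (1 − cos θ)/κ = (1 − 0.20468)/0.3874 = 2.05296
z = sin θ / κ = 0.97883/0.3874 = 2.52666
x = ρ cos φ = 2.05296 × cos(191.60°) = -2.01103
y = ρ sin φ = 2.05296 × sin(191.60°) = -0.41280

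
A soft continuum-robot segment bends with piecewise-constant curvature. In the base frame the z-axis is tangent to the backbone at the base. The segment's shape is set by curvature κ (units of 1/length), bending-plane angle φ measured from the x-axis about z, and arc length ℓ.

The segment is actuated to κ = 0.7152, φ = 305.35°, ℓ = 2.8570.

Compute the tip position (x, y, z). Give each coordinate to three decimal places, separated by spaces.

1.177 -1.659 1.245

θ = κ·ℓ = 0.7152 × 2.8570 = 2.04333 rad
ρ = (1 − cos θ)/κ = (1 − -0.45514)/0.7152 = 2.03459
z = sin θ / κ = 0.89042/0.7152 = 1.24499
x = ρ cos φ = 2.03459 × cos(305.35°) = 1.17715
y = ρ sin φ = 2.03459 × sin(305.35°) = -1.65948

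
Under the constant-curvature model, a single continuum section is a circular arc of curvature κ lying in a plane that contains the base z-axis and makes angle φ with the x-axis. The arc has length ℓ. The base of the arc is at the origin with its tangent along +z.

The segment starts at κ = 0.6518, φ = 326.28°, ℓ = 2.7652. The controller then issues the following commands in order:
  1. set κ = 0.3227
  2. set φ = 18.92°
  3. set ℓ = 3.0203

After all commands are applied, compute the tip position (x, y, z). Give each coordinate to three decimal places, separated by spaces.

1.286 0.441 2.564

initial: κ=0.6518, φ=326.28°, ℓ=2.7652
cmd 1: set κ=0.3227 → (κ,φ,ℓ)=(0.3227,326.28°,2.7652) → tip=(0.9599,-0.6406,2.4126)
cmd 2: set φ=18.92° → (κ,φ,ℓ)=(0.3227,18.92°,2.7652) → tip=(1.0917,0.3742,2.4126)
cmd 3: set ℓ=3.0203 → (κ,φ,ℓ)=(0.3227,18.92°,3.0203) → tip=(1.2856,0.4406,2.5643)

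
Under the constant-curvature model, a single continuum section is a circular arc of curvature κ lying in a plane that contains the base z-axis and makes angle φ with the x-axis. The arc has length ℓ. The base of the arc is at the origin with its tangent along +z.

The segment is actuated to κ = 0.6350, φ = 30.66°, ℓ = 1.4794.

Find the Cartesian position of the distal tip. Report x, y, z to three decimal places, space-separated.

0.555 0.329 1.271

θ = κ·ℓ = 0.6350 × 1.4794 = 0.93942 rad
ρ = (1 − cos θ)/κ = (1 − 0.59026)/0.6350 = 0.64526
z = sin θ / κ = 0.80722/0.6350 = 1.27121
x = ρ cos φ = 0.64526 × cos(30.66°) = 0.55506
y = ρ sin φ = 0.64526 × sin(30.66°) = 0.32905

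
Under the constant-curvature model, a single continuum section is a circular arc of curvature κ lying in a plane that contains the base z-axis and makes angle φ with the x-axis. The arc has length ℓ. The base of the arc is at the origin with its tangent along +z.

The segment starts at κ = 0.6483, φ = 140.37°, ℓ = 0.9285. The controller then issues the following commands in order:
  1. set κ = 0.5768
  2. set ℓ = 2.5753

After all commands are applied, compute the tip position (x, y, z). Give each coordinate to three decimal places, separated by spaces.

-1.221 1.012 1.727

initial: κ=0.6483, φ=140.37°, ℓ=0.9285
cmd 1: set κ=0.5768 → (κ,φ,ℓ)=(0.5768,140.37°,0.9285) → tip=(-0.1870,0.1548,0.8847)
cmd 2: set ℓ=2.5753 → (κ,φ,ℓ)=(0.5768,140.37°,2.5753) → tip=(-1.2214,1.0115,1.7274)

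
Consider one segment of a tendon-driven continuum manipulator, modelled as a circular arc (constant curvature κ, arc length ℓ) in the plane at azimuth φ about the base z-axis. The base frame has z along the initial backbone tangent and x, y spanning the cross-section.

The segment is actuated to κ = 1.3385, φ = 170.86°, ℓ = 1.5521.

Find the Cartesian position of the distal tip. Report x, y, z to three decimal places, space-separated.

θ = κ·ℓ = 1.3385 × 1.5521 = 2.07749 rad
ρ = (1 − cos θ)/κ = (1 − -0.48529)/1.3385 = 1.10966
z = sin θ / κ = 0.87436/1.3385 = 0.65324
x = ρ cos φ = 1.10966 × cos(170.86°) = -1.09557
y = ρ sin φ = 1.10966 × sin(170.86°) = 0.17627

-1.096 0.176 0.653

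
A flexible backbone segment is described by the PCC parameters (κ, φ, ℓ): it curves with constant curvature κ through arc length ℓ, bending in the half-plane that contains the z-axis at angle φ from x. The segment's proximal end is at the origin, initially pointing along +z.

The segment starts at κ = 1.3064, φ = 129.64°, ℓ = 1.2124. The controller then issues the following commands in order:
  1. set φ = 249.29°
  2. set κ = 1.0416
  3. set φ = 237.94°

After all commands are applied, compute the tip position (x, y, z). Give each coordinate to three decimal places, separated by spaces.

initial: κ=1.3064, φ=129.64°, ℓ=1.2124
cmd 1: set φ=249.29° → (κ,φ,ℓ)=(1.3064,249.29°,1.2124) → tip=(-0.2742,-0.7254,0.7654)
cmd 2: set κ=1.0416 → (κ,φ,ℓ)=(1.0416,249.29°,1.2124) → tip=(-0.2366,-0.6258,0.9149)
cmd 3: set φ=237.94° → (κ,φ,ℓ)=(1.0416,237.94°,1.2124) → tip=(-0.3551,-0.5670,0.9149)

-0.355 -0.567 0.915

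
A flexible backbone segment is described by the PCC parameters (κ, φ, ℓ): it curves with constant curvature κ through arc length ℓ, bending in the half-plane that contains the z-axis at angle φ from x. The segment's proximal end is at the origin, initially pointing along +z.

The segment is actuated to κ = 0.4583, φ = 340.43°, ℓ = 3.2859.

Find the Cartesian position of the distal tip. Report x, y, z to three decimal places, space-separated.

θ = κ·ℓ = 0.4583 × 3.2859 = 1.50593 rad
ρ = (1 − cos θ)/κ = (1 − 0.06482)/0.4583 = 2.04053
z = sin θ / κ = 0.99790/0.4583 = 2.17739
x = ρ cos φ = 2.04053 × cos(340.43°) = 1.92266
y = ρ sin φ = 2.04053 × sin(340.43°) = -0.68349

1.923 -0.683 2.177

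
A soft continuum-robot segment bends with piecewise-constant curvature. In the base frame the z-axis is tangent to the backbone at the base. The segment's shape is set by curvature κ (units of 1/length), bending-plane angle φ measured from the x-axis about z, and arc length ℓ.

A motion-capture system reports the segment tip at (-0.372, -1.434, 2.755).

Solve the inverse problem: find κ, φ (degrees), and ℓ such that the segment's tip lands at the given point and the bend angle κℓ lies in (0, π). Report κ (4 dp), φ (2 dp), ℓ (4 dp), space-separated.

0.3028 255.46 3.2587

ρ = √(x²+y²) = √(-0.372² + -1.434²) = 1.48147
φ = atan2(y, x) mod 360° = atan2(-1.434, -0.372) = 255.4572°
|p|² = ρ² + z² = 1.48147² + 2.755² = 9.78477
κ = 2ρ / |p|² = 2×1.48147 / 9.78477 = 0.30281
θ = 2·atan2(ρ, z) = 2·atan2(1.48147, 2.755) = 0.98676 rad
ℓ = θ/κ = 0.98676/0.30281 = 3.25867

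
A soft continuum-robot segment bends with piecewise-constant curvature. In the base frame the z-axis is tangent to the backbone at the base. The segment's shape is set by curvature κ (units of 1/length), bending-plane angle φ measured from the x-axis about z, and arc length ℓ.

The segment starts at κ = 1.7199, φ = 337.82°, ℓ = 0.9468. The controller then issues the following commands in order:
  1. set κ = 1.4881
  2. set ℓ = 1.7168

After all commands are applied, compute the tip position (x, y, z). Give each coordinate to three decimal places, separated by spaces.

1.140 -0.465 0.372

initial: κ=1.7199, φ=337.82°, ℓ=0.9468
cmd 1: set κ=1.4881 → (κ,φ,ℓ)=(1.4881,337.82°,0.9468) → tip=(0.5220,-0.2128,0.6632)
cmd 2: set ℓ=1.7168 → (κ,φ,ℓ)=(1.4881,337.82°,1.7168) → tip=(1.1404,-0.4649,0.3721)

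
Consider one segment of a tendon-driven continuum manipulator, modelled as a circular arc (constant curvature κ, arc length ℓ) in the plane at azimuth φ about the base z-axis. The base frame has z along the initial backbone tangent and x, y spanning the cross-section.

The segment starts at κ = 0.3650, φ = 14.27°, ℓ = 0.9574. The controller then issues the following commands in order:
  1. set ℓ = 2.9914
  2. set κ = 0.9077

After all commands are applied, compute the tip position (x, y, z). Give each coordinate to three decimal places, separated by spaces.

initial: κ=0.3650, φ=14.27°, ℓ=0.9574
cmd 1: set ℓ=2.9914 → (κ,φ,ℓ)=(0.3650,14.27°,2.9914) → tip=(1.4316,0.3641,2.4315)
cmd 2: set κ=0.9077 → (κ,φ,ℓ)=(0.9077,14.27°,2.9914) → tip=(2.0398,0.5188,0.4556)

2.040 0.519 0.456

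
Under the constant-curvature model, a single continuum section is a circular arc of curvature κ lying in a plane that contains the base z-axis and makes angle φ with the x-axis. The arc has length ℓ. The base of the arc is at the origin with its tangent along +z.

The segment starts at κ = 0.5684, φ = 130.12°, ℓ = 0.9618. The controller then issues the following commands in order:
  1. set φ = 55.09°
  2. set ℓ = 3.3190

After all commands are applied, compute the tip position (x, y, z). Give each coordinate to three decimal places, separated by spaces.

1.319 1.891 1.672

initial: κ=0.5684, φ=130.12°, ℓ=0.9618
cmd 1: set φ=55.09° → (κ,φ,ℓ)=(0.5684,55.09°,0.9618) → tip=(0.1467,0.2103,0.9146)
cmd 2: set ℓ=3.3190 → (κ,φ,ℓ)=(0.5684,55.09°,3.3190) → tip=(1.3195,1.8907,1.6724)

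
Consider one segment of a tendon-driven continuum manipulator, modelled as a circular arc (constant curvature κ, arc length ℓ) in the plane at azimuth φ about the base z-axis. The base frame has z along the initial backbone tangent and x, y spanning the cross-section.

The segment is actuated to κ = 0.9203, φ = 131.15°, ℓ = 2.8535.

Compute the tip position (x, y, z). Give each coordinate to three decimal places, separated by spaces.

-1.337 1.530 0.536

θ = κ·ℓ = 0.9203 × 2.8535 = 2.62608 rad
ρ = (1 − cos θ)/κ = (1 − -0.87004)/0.9203 = 2.03199
z = sin θ / κ = 0.49298/0.9203 = 0.53568
x = ρ cos φ = 2.03199 × cos(131.15°) = -1.33711
y = ρ sin φ = 2.03199 × sin(131.15°) = 1.53007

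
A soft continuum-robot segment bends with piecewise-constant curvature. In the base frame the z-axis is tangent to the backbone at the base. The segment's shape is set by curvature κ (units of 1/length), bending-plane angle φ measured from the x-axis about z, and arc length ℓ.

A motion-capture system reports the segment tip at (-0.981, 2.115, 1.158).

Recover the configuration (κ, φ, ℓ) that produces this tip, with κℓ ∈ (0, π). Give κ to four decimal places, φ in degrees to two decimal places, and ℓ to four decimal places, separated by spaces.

ρ = √(x²+y²) = √(-0.981² + 2.115²) = 2.33143
φ = atan2(y, x) mod 360° = atan2(2.115, -0.981) = 114.8833°
|p|² = ρ² + z² = 2.33143² + 1.158² = 6.77655
κ = 2ρ / |p|² = 2×2.33143 / 6.77655 = 0.68809
θ = 2·atan2(ρ, z) = 2·atan2(2.33143, 1.158) = 2.21960 rad
ℓ = θ/κ = 2.21960/0.68809 = 3.22575

0.6881 114.88 3.2257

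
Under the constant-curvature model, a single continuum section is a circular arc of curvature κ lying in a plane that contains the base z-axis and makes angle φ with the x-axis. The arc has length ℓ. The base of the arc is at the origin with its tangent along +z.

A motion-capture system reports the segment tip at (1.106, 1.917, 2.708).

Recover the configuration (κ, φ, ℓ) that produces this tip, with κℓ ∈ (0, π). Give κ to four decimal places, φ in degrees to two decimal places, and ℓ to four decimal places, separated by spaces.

ρ = √(x²+y²) = √(1.106² + 1.917²) = 2.21317
φ = atan2(y, x) mod 360° = atan2(1.917, 1.106) = 60.0175°
|p|² = ρ² + z² = 2.21317² + 2.708² = 12.23139
κ = 2ρ / |p|² = 2×2.21317 / 12.23139 = 0.36188
θ = 2·atan2(ρ, z) = 2·atan2(2.21317, 2.708) = 1.37037 rad
ℓ = θ/κ = 1.37037/0.36188 = 3.78676

0.3619 60.02 3.7868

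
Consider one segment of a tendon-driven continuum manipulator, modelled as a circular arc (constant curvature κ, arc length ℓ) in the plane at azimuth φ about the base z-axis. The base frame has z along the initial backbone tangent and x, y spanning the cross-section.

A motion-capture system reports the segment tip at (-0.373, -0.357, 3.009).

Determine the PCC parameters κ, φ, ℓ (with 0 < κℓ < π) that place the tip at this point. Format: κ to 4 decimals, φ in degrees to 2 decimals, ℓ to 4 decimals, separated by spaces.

ρ = √(x²+y²) = √(-0.373² + -0.357²) = 0.51631
φ = atan2(y, x) mod 360° = atan2(-0.357, -0.373) = 223.7444°
|p|² = ρ² + z² = 0.51631² + 3.009² = 9.32066
κ = 2ρ / |p|² = 2×0.51631 / 9.32066 = 0.11079
θ = 2·atan2(ρ, z) = 2·atan2(0.51631, 3.009) = 0.33987 rad
ℓ = θ/κ = 0.33987/0.11079 = 3.06772

0.1108 223.74 3.0677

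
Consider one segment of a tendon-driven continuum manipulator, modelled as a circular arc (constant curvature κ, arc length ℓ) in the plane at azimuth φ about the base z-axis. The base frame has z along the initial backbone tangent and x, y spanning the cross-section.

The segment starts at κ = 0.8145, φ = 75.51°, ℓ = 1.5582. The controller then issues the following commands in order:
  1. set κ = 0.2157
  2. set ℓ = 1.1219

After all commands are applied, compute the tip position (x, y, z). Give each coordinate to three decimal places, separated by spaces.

0.034 0.131 1.111

initial: κ=0.8145, φ=75.51°, ℓ=1.5582
cmd 1: set κ=0.2157 → (κ,φ,ℓ)=(0.2157,75.51°,1.5582) → tip=(0.0649,0.2512,1.5290)
cmd 2: set ℓ=1.1219 → (κ,φ,ℓ)=(0.2157,75.51°,1.1219) → tip=(0.0338,0.1308,1.1110)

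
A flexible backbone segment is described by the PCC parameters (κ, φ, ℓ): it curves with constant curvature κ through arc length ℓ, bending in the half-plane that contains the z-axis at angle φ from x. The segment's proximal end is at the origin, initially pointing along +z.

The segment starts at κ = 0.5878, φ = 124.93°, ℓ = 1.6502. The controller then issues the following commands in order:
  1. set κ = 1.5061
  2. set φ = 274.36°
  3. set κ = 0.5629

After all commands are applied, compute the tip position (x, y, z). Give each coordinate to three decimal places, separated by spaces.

0.054 -0.711 1.423

initial: κ=0.5878, φ=124.93°, ℓ=1.6502
cmd 1: set κ=1.5061 → (κ,φ,ℓ)=(1.5061,124.93°,1.6502) → tip=(-0.6814,0.9756,0.4051)
cmd 2: set φ=274.36° → (κ,φ,ℓ)=(1.5061,274.36°,1.6502) → tip=(0.0905,-1.1866,0.4051)
cmd 3: set κ=0.5629 → (κ,φ,ℓ)=(0.5629,274.36°,1.6502) → tip=(0.0542,-0.7108,1.4229)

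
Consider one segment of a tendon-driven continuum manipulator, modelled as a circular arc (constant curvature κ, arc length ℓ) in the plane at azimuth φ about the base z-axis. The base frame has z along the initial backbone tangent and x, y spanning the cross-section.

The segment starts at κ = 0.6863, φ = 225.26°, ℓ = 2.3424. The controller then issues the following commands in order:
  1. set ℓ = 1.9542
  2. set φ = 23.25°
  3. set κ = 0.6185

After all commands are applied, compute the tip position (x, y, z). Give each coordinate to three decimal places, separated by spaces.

0.959 0.412 1.512

initial: κ=0.6863, φ=225.26°, ℓ=2.3424
cmd 1: set ℓ=1.9542 → (κ,φ,ℓ)=(0.6863,225.26°,1.9542) → tip=(-0.7922,-0.7994,1.4188)
cmd 2: set φ=23.25° → (κ,φ,ℓ)=(0.6863,23.25°,1.9542) → tip=(1.0340,0.4443,1.4188)
cmd 3: set κ=0.6185 → (κ,φ,ℓ)=(0.6185,23.25°,1.9542) → tip=(0.9593,0.4121,1.5120)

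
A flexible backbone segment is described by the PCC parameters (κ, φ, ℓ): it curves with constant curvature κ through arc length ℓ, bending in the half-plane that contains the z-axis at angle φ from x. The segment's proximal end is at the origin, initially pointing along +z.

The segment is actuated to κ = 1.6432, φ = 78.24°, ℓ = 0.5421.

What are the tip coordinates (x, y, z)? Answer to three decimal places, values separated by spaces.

0.046 0.221 0.473

θ = κ·ℓ = 1.6432 × 0.5421 = 0.89078 rad
ρ = (1 − cos θ)/κ = (1 − 0.62881)/1.6432 = 0.22590
z = sin θ / κ = 0.77756/1.6432 = 0.47320
x = ρ cos φ = 0.22590 × cos(78.24°) = 0.04604
y = ρ sin φ = 0.22590 × sin(78.24°) = 0.22116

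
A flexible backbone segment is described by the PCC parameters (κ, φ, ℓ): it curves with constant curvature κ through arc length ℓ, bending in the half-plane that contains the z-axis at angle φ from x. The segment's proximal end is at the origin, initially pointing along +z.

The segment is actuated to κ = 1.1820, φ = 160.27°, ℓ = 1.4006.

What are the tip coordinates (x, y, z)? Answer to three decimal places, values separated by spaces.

-0.864 0.310 0.843

θ = κ·ℓ = 1.1820 × 1.4006 = 1.65551 rad
ρ = (1 − cos θ)/κ = (1 − -0.08461)/1.1820 = 0.91761
z = sin θ / κ = 0.99641/1.1820 = 0.84299
x = ρ cos φ = 0.91761 × cos(160.27°) = -0.86374
y = ρ sin φ = 0.91761 × sin(160.27°) = 0.30977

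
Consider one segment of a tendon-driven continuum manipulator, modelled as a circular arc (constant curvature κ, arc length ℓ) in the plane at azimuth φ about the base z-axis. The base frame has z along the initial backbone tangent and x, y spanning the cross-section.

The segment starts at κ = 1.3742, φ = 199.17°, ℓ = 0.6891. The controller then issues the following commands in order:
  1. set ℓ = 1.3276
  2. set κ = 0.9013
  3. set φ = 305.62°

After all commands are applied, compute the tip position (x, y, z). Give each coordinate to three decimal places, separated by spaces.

initial: κ=1.3742, φ=199.17°, ℓ=0.6891
cmd 1: set ℓ=1.3276 → (κ,φ,ℓ)=(1.3742,199.17°,1.3276) → tip=(-0.8598,-0.2989,0.7044)
cmd 2: set κ=0.9013 → (κ,φ,ℓ)=(0.9013,199.17°,1.3276) → tip=(-0.6649,-0.2311,1.0327)
cmd 3: set φ=305.62° → (κ,φ,ℓ)=(0.9013,305.62°,1.3276) → tip=(0.4100,-0.5722,1.0327)

0.410 -0.572 1.033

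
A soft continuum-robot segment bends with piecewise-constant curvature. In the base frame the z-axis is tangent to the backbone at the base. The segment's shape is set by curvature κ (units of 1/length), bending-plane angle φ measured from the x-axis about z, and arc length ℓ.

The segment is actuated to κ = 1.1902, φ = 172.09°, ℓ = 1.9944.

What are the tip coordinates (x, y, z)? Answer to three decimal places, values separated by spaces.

θ = κ·ℓ = 1.1902 × 1.9944 = 2.37373 rad
ρ = (1 − cos θ)/κ = (1 − -0.71940)/1.1902 = 1.44463
z = sin θ / κ = 0.69460/1.1902 = 0.58360
x = ρ cos φ = 1.44463 × cos(172.09°) = -1.43089
y = ρ sin φ = 1.44463 × sin(172.09°) = 0.19881

-1.431 0.199 0.584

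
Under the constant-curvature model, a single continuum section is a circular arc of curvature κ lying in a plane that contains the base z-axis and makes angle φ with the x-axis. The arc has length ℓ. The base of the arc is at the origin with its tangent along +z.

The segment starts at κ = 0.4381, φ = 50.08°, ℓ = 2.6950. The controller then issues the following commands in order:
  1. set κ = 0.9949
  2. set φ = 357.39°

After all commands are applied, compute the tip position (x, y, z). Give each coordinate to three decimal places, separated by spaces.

initial: κ=0.4381, φ=50.08°, ℓ=2.6950
cmd 1: set κ=0.9949 → (κ,φ,ℓ)=(0.9949,50.08°,2.6950) → tip=(1.2229,1.4615,0.4465)
cmd 2: set φ=357.39° → (κ,φ,ℓ)=(0.9949,357.39°,2.6950) → tip=(1.9036,-0.0868,0.4465)

1.904 -0.087 0.447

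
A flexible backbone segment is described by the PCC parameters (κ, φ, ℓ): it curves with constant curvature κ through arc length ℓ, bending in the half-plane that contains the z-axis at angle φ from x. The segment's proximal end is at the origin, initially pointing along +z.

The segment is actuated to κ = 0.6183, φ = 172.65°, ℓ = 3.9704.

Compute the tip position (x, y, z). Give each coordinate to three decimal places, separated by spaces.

θ = κ·ℓ = 0.6183 × 3.9704 = 2.45490 rad
ρ = (1 − cos θ)/κ = (1 − -0.77335)/0.6183 = 2.86810
z = sin θ / κ = 0.63398/0.6183 = 1.02537
x = ρ cos φ = 2.86810 × cos(172.65°) = -2.84453
y = ρ sin φ = 2.86810 × sin(172.65°) = 0.36692

-2.845 0.367 1.025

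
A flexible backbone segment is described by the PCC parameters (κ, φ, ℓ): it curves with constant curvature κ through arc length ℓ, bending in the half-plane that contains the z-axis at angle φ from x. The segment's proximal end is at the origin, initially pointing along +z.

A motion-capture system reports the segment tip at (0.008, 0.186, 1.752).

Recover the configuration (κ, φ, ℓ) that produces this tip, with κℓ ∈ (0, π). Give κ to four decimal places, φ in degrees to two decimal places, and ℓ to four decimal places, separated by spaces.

0.1199 87.54 1.7652

ρ = √(x²+y²) = √(0.008² + 0.186²) = 0.18617
φ = atan2(y, x) mod 360° = atan2(0.186, 0.008) = 87.5372°
|p|² = ρ² + z² = 0.18617² + 1.752² = 3.10416
κ = 2ρ / |p|² = 2×0.18617 / 3.10416 = 0.11995
θ = 2·atan2(ρ, z) = 2·atan2(0.18617, 1.752) = 0.21173 rad
ℓ = θ/κ = 0.21173/0.11995 = 1.76516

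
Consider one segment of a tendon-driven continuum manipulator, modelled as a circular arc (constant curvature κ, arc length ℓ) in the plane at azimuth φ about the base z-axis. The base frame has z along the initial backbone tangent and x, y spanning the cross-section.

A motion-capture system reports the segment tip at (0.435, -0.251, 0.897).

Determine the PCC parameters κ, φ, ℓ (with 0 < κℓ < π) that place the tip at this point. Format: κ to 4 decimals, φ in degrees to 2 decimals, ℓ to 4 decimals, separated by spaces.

ρ = √(x²+y²) = √(0.435² + -0.251²) = 0.50222
φ = atan2(y, x) mod 360° = atan2(-0.251, 0.435) = 330.0146°
|p|² = ρ² + z² = 0.50222² + 0.897² = 1.05683
κ = 2ρ / |p|² = 2×0.50222 / 1.05683 = 0.95042
θ = 2·atan2(ρ, z) = 2·atan2(0.50222, 0.897) = 1.02081 rad
ℓ = θ/κ = 1.02081/0.95042 = 1.07406

0.9504 330.01 1.0741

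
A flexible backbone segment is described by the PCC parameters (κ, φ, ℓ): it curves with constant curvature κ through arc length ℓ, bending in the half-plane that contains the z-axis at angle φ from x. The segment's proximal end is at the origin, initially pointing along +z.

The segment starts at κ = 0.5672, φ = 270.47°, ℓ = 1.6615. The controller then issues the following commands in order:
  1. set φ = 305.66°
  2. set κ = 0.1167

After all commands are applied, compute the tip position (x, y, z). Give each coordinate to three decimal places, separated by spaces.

0.094 -0.130 1.651

initial: κ=0.5672, φ=270.47°, ℓ=1.6615
cmd 1: set φ=305.66° → (κ,φ,ℓ)=(0.5672,305.66°,1.6615) → tip=(0.4236,-0.5904,1.4263)
cmd 2: set κ=0.1167 → (κ,φ,ℓ)=(0.1167,305.66°,1.6615) → tip=(0.0936,-0.1305,1.6511)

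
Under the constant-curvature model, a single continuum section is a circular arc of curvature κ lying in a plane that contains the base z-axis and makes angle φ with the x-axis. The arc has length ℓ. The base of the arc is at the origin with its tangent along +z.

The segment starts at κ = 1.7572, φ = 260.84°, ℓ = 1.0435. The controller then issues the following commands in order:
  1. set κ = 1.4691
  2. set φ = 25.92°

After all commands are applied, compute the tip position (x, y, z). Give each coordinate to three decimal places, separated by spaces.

initial: κ=1.7572, φ=260.84°, ℓ=1.0435
cmd 1: set κ=1.4691 → (κ,φ,ℓ)=(1.4691,260.84°,1.0435) → tip=(-0.1043,-0.6466,0.6802)
cmd 2: set φ=25.92° → (κ,φ,ℓ)=(1.4691,25.92°,1.0435) → tip=(0.5891,0.2863,0.6802)

0.589 0.286 0.680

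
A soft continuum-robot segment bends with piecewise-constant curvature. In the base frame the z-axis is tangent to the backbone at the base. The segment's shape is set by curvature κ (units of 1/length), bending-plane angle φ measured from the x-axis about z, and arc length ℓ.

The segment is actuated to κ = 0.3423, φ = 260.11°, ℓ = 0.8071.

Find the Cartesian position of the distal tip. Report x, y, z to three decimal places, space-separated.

θ = κ·ℓ = 0.3423 × 0.8071 = 0.27627 rad
ρ = (1 − cos θ)/κ = (1 − 0.96208)/0.3423 = 0.11078
z = sin θ / κ = 0.27277/0.3423 = 0.79687
x = ρ cos φ = 0.11078 × cos(260.11°) = -0.01903
y = ρ sin φ = 0.11078 × sin(260.11°) = -0.10914

-0.019 -0.109 0.797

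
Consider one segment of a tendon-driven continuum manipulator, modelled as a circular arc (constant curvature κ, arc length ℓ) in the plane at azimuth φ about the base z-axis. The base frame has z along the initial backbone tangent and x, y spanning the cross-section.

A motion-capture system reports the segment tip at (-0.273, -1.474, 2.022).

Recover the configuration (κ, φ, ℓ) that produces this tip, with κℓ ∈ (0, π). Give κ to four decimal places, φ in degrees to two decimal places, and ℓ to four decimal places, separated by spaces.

ρ = √(x²+y²) = √(-0.273² + -1.474²) = 1.49907
φ = atan2(y, x) mod 360° = atan2(-1.474, -0.273) = 259.5071°
|p|² = ρ² + z² = 1.49907² + 2.022² = 6.33569
κ = 2ρ / |p|² = 2×1.49907 / 6.33569 = 0.47321
θ = 2·atan2(ρ, z) = 2·atan2(1.49907, 2.022) = 1.27592 rad
ℓ = θ/κ = 1.27592/0.47321 = 2.69629

0.4732 259.51 2.6963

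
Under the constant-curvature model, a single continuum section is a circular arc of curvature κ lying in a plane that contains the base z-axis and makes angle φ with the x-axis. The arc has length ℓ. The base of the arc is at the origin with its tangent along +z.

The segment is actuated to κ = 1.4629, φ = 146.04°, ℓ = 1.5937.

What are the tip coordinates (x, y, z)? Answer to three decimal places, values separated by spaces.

-0.958 0.645 0.495

θ = κ·ℓ = 1.4629 × 1.5937 = 2.33142 rad
ρ = (1 − cos θ)/κ = (1 − -0.68938)/1.4629 = 1.15481
z = sin θ / κ = 0.72440/1.4629 = 0.49518
x = ρ cos φ = 1.15481 × cos(146.04°) = -0.95783
y = ρ sin φ = 1.15481 × sin(146.04°) = 0.64509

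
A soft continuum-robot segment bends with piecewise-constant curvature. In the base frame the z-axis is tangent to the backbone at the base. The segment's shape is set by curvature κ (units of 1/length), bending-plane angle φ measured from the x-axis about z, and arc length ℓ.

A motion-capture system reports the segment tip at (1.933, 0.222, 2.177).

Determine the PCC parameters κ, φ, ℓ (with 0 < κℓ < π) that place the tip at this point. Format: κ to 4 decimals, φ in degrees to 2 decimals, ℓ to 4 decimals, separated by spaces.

ρ = √(x²+y²) = √(1.933² + 0.222²) = 1.94571
φ = atan2(y, x) mod 360° = atan2(0.222, 1.933) = 6.5516°
|p|² = ρ² + z² = 1.94571² + 2.177² = 8.52510
κ = 2ρ / |p|² = 2×1.94571 / 8.52510 = 0.45647
θ = 2·atan2(ρ, z) = 2·atan2(1.94571, 2.177) = 1.45871 rad
ℓ = θ/κ = 1.45871/0.45647 = 3.19566

0.4565 6.55 3.1957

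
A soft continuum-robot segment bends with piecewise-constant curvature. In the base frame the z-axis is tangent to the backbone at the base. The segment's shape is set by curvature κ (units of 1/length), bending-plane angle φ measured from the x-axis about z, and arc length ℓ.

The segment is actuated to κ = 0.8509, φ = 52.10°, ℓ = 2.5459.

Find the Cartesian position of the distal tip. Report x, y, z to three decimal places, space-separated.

θ = κ·ℓ = 0.8509 × 2.5459 = 2.16631 rad
ρ = (1 − cos θ)/κ = (1 − -0.56093)/0.8509 = 1.83445
z = sin θ / κ = 0.82786/0.8509 = 0.97293
x = ρ cos φ = 1.83445 × cos(52.10°) = 1.12687
y = ρ sin φ = 1.83445 × sin(52.10°) = 1.44753

1.127 1.448 0.973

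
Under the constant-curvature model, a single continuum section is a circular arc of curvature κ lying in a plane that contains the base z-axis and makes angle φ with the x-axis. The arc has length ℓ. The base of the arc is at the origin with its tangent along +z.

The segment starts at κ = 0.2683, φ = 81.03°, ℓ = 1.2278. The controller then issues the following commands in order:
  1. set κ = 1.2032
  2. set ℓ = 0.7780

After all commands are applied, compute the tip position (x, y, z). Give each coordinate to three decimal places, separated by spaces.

initial: κ=0.2683, φ=81.03°, ℓ=1.2278
cmd 1: set κ=1.2032 → (κ,φ,ℓ)=(1.2032,81.03°,1.2278) → tip=(0.1175,0.7443,0.8275)
cmd 2: set ℓ=0.7780 → (κ,φ,ℓ)=(1.2032,81.03°,0.7780) → tip=(0.0527,0.3342,0.6693)

0.053 0.334 0.669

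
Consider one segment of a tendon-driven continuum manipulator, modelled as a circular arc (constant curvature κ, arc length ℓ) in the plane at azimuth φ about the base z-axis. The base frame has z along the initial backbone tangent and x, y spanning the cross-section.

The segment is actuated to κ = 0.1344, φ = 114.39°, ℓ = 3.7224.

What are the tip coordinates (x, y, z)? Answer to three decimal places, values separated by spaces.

θ = κ·ℓ = 0.1344 × 3.7224 = 0.50029 rad
ρ = (1 − cos θ)/κ = (1 − 0.87744)/0.1344 = 0.91188
z = sin θ / κ = 0.47968/0.1344 = 3.56905
x = ρ cos φ = 0.91188 × cos(114.39°) = -0.37656
y = ρ sin φ = 0.91188 × sin(114.39°) = 0.83050

-0.377 0.831 3.569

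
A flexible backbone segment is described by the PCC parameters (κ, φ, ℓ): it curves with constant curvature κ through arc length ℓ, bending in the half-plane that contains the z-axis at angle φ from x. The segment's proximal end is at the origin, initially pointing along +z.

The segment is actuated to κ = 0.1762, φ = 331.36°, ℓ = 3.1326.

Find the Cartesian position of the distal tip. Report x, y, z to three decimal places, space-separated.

0.740 -0.404 2.976

θ = κ·ℓ = 0.1762 × 3.1326 = 0.55196 rad
ρ = (1 − cos θ)/κ = (1 − 0.85150)/0.1762 = 0.84281
z = sin θ / κ = 0.52436/0.1762 = 2.97594
x = ρ cos φ = 0.84281 × cos(331.36°) = 0.73969
y = ρ sin φ = 0.84281 × sin(331.36°) = -0.40396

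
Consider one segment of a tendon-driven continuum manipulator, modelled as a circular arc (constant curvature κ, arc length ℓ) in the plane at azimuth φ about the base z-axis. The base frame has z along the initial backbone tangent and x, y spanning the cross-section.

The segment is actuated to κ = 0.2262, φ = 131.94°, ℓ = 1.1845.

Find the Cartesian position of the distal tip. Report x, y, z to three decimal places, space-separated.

θ = κ·ℓ = 0.2262 × 1.1845 = 0.26793 rad
ρ = (1 − cos θ)/κ = (1 − 0.96432)/0.2262 = 0.15774
z = sin θ / κ = 0.26474/0.2262 = 1.17038
x = ρ cos φ = 0.15774 × cos(131.94°) = -0.10542
y = ρ sin φ = 0.15774 × sin(131.94°) = 0.11733

-0.105 0.117 1.170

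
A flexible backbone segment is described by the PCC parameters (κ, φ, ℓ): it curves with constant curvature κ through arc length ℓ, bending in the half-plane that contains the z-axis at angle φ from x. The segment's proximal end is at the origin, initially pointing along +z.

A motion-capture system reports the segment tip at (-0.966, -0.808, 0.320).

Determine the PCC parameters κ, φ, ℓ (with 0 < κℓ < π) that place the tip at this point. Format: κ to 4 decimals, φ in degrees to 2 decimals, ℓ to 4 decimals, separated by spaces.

1.4918 219.91 1.7723

ρ = √(x²+y²) = √(-0.966² + -0.808²) = 1.25937
φ = atan2(y, x) mod 360° = atan2(-0.808, -0.966) = 219.9104°
|p|² = ρ² + z² = 1.25937² + 0.320² = 1.68842
κ = 2ρ / |p|² = 2×1.25937 / 1.68842 = 1.49178
θ = 2·atan2(ρ, z) = 2·atan2(1.25937, 0.320) = 2.64394 rad
ℓ = θ/κ = 2.64394/1.49178 = 1.77234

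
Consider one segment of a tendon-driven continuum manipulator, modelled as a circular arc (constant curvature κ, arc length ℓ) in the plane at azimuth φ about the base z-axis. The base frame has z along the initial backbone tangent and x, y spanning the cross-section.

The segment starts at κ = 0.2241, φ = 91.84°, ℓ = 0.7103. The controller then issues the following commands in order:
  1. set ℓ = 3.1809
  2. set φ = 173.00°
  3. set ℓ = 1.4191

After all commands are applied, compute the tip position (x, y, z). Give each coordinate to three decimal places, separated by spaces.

-0.222 0.027 1.395

initial: κ=0.2241, φ=91.84°, ℓ=0.7103
cmd 1: set ℓ=3.1809 → (κ,φ,ℓ)=(0.2241,91.84°,3.1809) → tip=(-0.0349,1.0860,2.9183)
cmd 2: set φ=173.00° → (κ,φ,ℓ)=(0.2241,173.00°,3.1809) → tip=(-1.0784,0.1324,2.9183)
cmd 3: set ℓ=1.4191 → (κ,φ,ℓ)=(0.2241,173.00°,1.4191) → tip=(-0.2221,0.0273,1.3953)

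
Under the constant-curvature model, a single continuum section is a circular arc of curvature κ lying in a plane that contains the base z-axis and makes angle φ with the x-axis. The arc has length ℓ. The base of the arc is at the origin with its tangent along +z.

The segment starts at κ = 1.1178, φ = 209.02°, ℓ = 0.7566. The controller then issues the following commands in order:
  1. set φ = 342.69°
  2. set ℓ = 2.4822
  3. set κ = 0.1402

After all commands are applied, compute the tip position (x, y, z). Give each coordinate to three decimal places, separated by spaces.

0.408 -0.127 2.432

initial: κ=1.1178, φ=209.02°, ℓ=0.7566
cmd 1: set φ=342.69° → (κ,φ,ℓ)=(1.1178,342.69°,0.7566) → tip=(0.2877,-0.0897,0.6696)
cmd 2: set ℓ=2.4822 → (κ,φ,ℓ)=(1.1178,342.69°,2.4822) → tip=(1.6513,-0.5146,0.3210)
cmd 3: set κ=0.1402 → (κ,φ,ℓ)=(0.1402,342.69°,2.4822) → tip=(0.4082,-0.1272,2.4324)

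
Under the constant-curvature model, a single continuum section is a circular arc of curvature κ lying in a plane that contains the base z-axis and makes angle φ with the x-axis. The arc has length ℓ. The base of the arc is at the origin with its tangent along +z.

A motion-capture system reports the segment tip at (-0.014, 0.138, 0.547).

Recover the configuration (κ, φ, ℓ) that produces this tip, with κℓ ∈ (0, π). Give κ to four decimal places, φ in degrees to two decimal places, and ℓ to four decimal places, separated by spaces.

ρ = √(x²+y²) = √(-0.014² + 0.138²) = 0.13871
φ = atan2(y, x) mod 360° = atan2(0.138, -0.014) = 95.7928°
|p|² = ρ² + z² = 0.13871² + 0.547² = 0.31845
κ = 2ρ / |p|² = 2×0.13871 / 0.31845 = 0.87115
θ = 2·atan2(ρ, z) = 2·atan2(0.13871, 0.547) = 0.49669 rad
ℓ = θ/κ = 0.49669/0.87115 = 0.57016

0.8711 95.79 0.5702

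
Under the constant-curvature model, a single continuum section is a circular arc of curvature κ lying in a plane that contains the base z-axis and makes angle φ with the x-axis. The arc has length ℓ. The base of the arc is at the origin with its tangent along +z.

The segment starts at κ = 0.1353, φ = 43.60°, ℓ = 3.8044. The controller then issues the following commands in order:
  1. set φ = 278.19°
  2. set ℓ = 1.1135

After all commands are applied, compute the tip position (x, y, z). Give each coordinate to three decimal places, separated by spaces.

0.012 -0.083 1.109

initial: κ=0.1353, φ=43.60°, ℓ=3.8044
cmd 1: set φ=278.19° → (κ,φ,ℓ)=(0.1353,278.19°,3.8044) → tip=(0.1364,-0.9479,3.6386)
cmd 2: set ℓ=1.1135 → (κ,φ,ℓ)=(0.1353,278.19°,1.1135) → tip=(0.0119,-0.0829,1.1093)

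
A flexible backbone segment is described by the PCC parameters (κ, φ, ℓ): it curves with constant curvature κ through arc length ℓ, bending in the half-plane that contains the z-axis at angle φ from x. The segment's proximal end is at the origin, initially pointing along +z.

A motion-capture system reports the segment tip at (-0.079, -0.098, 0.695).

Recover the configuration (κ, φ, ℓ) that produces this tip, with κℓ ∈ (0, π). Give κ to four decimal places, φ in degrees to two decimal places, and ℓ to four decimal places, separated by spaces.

ρ = √(x²+y²) = √(-0.079² + -0.098²) = 0.12588
φ = atan2(y, x) mod 360° = atan2(-0.098, -0.079) = 231.1269°
|p|² = ρ² + z² = 0.12588² + 0.695² = 0.49887
κ = 2ρ / |p|² = 2×0.12588 / 0.49887 = 0.50465
θ = 2·atan2(ρ, z) = 2·atan2(0.12588, 0.695) = 0.35835 rad
ℓ = θ/κ = 0.35835/0.50465 = 0.71010

0.5046 231.13 0.7101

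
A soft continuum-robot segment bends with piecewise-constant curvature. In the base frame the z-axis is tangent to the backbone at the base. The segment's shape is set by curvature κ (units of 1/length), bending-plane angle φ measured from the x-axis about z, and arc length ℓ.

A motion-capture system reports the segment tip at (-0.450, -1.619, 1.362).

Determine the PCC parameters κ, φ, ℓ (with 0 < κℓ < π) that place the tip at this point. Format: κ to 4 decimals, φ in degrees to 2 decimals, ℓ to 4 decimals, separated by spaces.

ρ = √(x²+y²) = √(-0.450² + -1.619²) = 1.68038
φ = atan2(y, x) mod 360° = atan2(-1.619, -0.450) = 254.4668°
|p|² = ρ² + z² = 1.68038² + 1.362² = 4.67871
κ = 2ρ / |p|² = 2×1.68038 / 4.67871 = 0.71831
θ = 2·atan2(ρ, z) = 2·atan2(1.68038, 1.362) = 1.77933 rad
ℓ = θ/κ = 1.77933/0.71831 = 2.47712

0.7183 254.47 2.4771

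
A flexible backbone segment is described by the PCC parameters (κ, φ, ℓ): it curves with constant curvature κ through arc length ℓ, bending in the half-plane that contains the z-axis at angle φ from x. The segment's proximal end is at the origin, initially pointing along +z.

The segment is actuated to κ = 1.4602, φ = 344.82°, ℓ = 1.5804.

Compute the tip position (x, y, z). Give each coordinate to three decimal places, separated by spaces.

1.105 -0.300 0.507

θ = κ·ℓ = 1.4602 × 1.5804 = 2.30770 rad
ρ = (1 − cos θ)/κ = (1 − -0.67200)/1.4602 = 1.14505
z = sin θ / κ = 0.74055/1.4602 = 0.50716
x = ρ cos φ = 1.14505 × cos(344.82°) = 1.10509
y = ρ sin φ = 1.14505 × sin(344.82°) = -0.29983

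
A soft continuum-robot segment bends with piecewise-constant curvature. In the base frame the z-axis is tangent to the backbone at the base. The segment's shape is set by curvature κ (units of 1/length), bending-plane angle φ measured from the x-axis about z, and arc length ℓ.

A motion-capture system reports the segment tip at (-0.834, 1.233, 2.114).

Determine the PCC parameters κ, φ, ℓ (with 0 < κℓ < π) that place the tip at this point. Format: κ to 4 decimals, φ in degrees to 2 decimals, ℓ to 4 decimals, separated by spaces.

ρ = √(x²+y²) = √(-0.834² + 1.233²) = 1.48857
φ = atan2(y, x) mod 360° = atan2(1.233, -0.834) = 124.0744°
|p|² = ρ² + z² = 1.48857² + 2.114² = 6.68484
κ = 2ρ / |p|² = 2×1.48857 / 6.68484 = 0.44536
θ = 2·atan2(ρ, z) = 2·atan2(1.48857, 2.114) = 1.22701 rad
ℓ = θ/κ = 1.22701/0.44536 = 2.75511

0.4454 124.07 2.7551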